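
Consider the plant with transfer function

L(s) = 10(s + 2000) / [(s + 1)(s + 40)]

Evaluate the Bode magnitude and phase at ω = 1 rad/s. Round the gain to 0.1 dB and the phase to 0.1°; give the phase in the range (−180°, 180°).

At s = jω = j1:
zero (s+2000): 2000 + j1 → |·| = √(2000²+1²) = √4000001 ≈ 2000, ∠ = arctan(1/2000) ≈ 0.03°
pole (s+1): 1 + j1 → |·| = √(1²+1²) = √2 ≈ 1.4142, ∠ = arctan(1/1) ≈ 45.00°
pole (s+40): 40 + j1 → |·| = √(40²+1²) = √1601 ≈ 40.012, ∠ = arctan(1/40) ≈ 1.43°
|L| = 10 · 2000 / 56.585 ≈ 353.45
Gain = 20 log₁₀(353.45) ≈ 50.97 dB
∠L = 0.03° − 46.43° = -46.40°

51.0 dB, -46.4°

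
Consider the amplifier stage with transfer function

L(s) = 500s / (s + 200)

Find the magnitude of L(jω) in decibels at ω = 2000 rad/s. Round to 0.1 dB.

At s = jω = j2000:
zero at origin: s = j2000 → |·| = 2000, ∠ = 90.00°
pole (s+200): 200 + j2000 → |·| = √(200²+2000²) = √4040000 ≈ 2010, ∠ = arctan(2000/200) ≈ 84.29°
|L| = 500 · 2000 / 2010 ≈ 497.51
Gain = 20 log₁₀(497.51) ≈ 53.94 dB

53.9 dB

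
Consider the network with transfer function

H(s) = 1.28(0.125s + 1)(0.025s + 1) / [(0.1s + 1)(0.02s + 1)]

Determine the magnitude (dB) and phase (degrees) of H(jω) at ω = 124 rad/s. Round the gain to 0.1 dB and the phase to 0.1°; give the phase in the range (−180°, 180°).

At ω = 124 rad/s:
zero (1 + j124·0.125) = 1 + j15.5 → |·| ≈ 15.532, ∠ ≈ 86.31°
zero (1 + j124·0.025) = 1 + j3.1 → |·| ≈ 3.2573, ∠ ≈ 72.12°
pole (1 + j124·0.1) = 1 + j12.4 → |·| ≈ 12.44, ∠ ≈ 85.39°
pole (1 + j124·0.02) = 1 + j2.48 → |·| ≈ 2.674, ∠ ≈ 68.04°
|H| = 1.28 · 15.532 · 3.2573 / (12.44 · 2.674) ≈ 1.9468
Gain = 20 log₁₀(1.9468) ≈ 5.79 dB
∠H = (86.31° + 72.12°) − (85.39° + 68.04°) = 5.00°

5.8 dB, 5.0°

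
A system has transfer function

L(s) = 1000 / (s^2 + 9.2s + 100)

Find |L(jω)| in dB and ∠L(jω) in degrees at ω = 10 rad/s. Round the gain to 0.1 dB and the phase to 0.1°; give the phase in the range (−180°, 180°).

20.7 dB, -90.0°

At s = jω = j10:
quadratic: (j10)² + 9.2·j10 + 100 = 0 + j92 → |·| ≈ 92, ∠ ≈ 90.00°
|L| = 1000 / 92 ≈ 10.87
Gain = 20 log₁₀(10.87) ≈ 20.72 dB
∠L = 0.00° − 90.00° = -90.00°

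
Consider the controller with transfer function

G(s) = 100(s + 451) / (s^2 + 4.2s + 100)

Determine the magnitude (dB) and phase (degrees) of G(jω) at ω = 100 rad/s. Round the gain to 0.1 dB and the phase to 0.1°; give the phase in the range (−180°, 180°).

13.4 dB, -165.1°

At s = jω = j100:
zero (s+451): 451 + j100 → |·| = √(451²+100²) = √213401 ≈ 461.95, ∠ = arctan(100/451) ≈ 12.50°
quadratic: (j100)² + 4.2·j100 + 100 = -9900 + j420 → |·| ≈ 9908.9, ∠ ≈ 177.57°
|G| = 100 · 461.95 / 9908.9 ≈ 4.662
Gain = 20 log₁₀(4.662) ≈ 13.37 dB
∠G = 12.50° − 177.57° = -165.07°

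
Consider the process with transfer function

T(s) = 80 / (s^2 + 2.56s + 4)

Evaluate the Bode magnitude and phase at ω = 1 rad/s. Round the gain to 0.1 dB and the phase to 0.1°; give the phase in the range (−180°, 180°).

At s = jω = j1:
quadratic: (j1)² + 2.56·j1 + 4 = 3 + j2.56 → |·| ≈ 3.9438, ∠ ≈ 40.48°
|T| = 80 / 3.9438 ≈ 20.285
Gain = 20 log₁₀(20.285) ≈ 26.14 dB
∠T = 0.00° − 40.48° = -40.48°

26.1 dB, -40.5°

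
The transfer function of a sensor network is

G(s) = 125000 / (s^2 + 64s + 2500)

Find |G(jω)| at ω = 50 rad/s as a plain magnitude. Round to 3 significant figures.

At s = jω = j50:
quadratic: (j50)² + 64·j50 + 2500 = 0 + j3200 → |·| ≈ 3200, ∠ ≈ 90.00°
|G| = 125000 / 3200 ≈ 39.062

39.1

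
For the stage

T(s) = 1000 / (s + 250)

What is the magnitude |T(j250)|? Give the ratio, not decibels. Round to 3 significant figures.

At s = jω = j250:
pole (s+250): 250 + j250 → |·| = √(250²+250²) = √125000 ≈ 353.55, ∠ = arctan(250/250) ≈ 45.00°
|T| = 1000 / 353.55 ≈ 2.8285

2.83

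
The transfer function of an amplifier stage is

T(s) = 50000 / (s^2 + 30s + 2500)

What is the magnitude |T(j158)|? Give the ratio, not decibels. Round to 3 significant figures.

2.18

At s = jω = j158:
quadratic: (j158)² + 30·j158 + 2500 = -22464 + j4740 → |·| ≈ 22959, ∠ ≈ 168.09°
|T| = 50000 / 22959 ≈ 2.1778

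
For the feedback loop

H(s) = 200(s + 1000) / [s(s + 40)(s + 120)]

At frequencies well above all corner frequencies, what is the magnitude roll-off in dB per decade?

Each pole contributes −20 dB/decade at high frequency; each zero contributes +20 dB/decade.
Net: 1 zero(s) − 3 pole(s) → -40 dB/decade.

-40 dB/decade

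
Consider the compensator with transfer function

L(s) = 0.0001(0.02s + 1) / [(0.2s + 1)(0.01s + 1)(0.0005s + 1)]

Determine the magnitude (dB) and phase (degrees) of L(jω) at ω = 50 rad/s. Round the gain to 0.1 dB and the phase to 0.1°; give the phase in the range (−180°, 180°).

-98.0 dB, -67.3°

At ω = 50 rad/s:
zero (1 + j50·0.02) = 1 + j1 → |·| ≈ 1.4142, ∠ ≈ 45.00°
pole (1 + j50·0.2) = 1 + j10 → |·| ≈ 10.05, ∠ ≈ 84.29°
pole (1 + j50·0.01) = 1 + j0.5 → |·| ≈ 1.118, ∠ ≈ 26.57°
pole (1 + j50·0.0005) = 1 + j0.025 → |·| ≈ 1.0003, ∠ ≈ 1.43°
|L| = 0.0001 · 1.4142 / (10.05 · 1.118 · 1.0003) ≈ 1.2583e-05
Gain = 20 log₁₀(1.2583e-05) ≈ -98.00 dB
∠L = (45.00°) − (84.29° + 26.57° + 1.43°) = -67.29°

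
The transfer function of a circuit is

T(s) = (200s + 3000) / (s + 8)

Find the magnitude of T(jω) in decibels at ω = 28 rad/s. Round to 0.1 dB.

Substitute s = j28:
Numerator: 200(j28) + 3000 = 3000 + j5600
Denominator: (j28) + 8 = 8 + j28
|N| = √(3000² + 5600²) ≈ 6353, ∠N ≈ 61.82°
|D| = √(8² + 28²) ≈ 29.12, ∠D ≈ 74.05°
|T| = 6353 / 29.12 ≈ 218.17
Gain = 20 log₁₀(218.17) ≈ 46.78 dB

46.8 dB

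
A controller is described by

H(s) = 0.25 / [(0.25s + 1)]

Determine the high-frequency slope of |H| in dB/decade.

Each pole contributes −20 dB/decade at high frequency; each zero contributes +20 dB/decade.
Net: 0 zero(s) − 1 pole(s) → -20 dB/decade.

-20 dB/decade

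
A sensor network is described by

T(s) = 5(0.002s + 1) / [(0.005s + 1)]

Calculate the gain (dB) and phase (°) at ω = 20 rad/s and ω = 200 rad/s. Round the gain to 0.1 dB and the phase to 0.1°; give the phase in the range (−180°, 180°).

ω = 20: 13.9 dB, -3.4°; ω = 200: 11.6 dB, -23.2°

At ω = 20 rad/s:
zero (1 + j20·0.002) = 1 + j0.04 → |·| ≈ 1.0008, ∠ ≈ 2.29°
pole (1 + j20·0.005) = 1 + j0.1 → |·| ≈ 1.005, ∠ ≈ 5.71°
|T| = 5 · 1.0008 / (1.005) ≈ 4.9791
Gain = 20 log₁₀(4.9791) ≈ 13.94 dB
∠T = (2.29°) − (5.71°) = -3.42°

At ω = 200 rad/s:
zero (1 + j200·0.002) = 1 + j0.4 → |·| ≈ 1.077, ∠ ≈ 21.80°
pole (1 + j200·0.005) = 1 + j1 → |·| ≈ 1.4142, ∠ ≈ 45.00°
|T| = 5 · 1.077 / (1.4142) ≈ 3.8078
Gain = 20 log₁₀(3.8078) ≈ 11.61 dB
∠T = (21.80°) − (45.00°) = -23.20°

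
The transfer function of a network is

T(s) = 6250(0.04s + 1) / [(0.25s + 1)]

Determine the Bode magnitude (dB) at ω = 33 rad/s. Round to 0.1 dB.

61.9 dB

At ω = 33 rad/s:
zero (1 + j33·0.04) = 1 + j1.32 → |·| ≈ 1.656, ∠ ≈ 52.85°
pole (1 + j33·0.25) = 1 + j8.25 → |·| ≈ 8.3104, ∠ ≈ 83.09°
|T| = 6250 · 1.656 / (8.3104) ≈ 1245.4
Gain = 20 log₁₀(1245.4) ≈ 61.91 dB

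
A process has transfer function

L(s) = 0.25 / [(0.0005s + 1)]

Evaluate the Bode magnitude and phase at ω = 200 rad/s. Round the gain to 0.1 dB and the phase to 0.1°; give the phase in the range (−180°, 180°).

-12.1 dB, -5.7°

At ω = 200 rad/s:
pole (1 + j200·0.0005) = 1 + j0.1 → |·| ≈ 1.005, ∠ ≈ 5.71°
|L| = 0.25 · 1 / (1.005) ≈ 0.24876
Gain = 20 log₁₀(0.24876) ≈ -12.08 dB
∠L = (0°) − (5.71°) = -5.71°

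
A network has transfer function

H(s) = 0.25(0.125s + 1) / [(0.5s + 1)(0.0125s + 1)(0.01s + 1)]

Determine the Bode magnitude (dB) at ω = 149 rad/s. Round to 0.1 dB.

At ω = 149 rad/s:
zero (1 + j149·0.125) = 1 + j18.625 → |·| ≈ 18.652, ∠ ≈ 86.93°
pole (1 + j149·0.5) = 1 + j74.5 → |·| ≈ 74.507, ∠ ≈ 89.23°
pole (1 + j149·0.0125) = 1 + j1.8625 → |·| ≈ 2.114, ∠ ≈ 61.77°
pole (1 + j149·0.01) = 1 + j1.49 → |·| ≈ 1.7945, ∠ ≈ 56.13°
|H| = 0.25 · 18.652 / (74.507 · 2.114 · 1.7945) ≈ 0.016498
Gain = 20 log₁₀(0.016498) ≈ -35.65 dB

-35.7 dB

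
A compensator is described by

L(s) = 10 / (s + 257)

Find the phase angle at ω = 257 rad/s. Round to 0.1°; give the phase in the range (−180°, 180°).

At s = jω = j257:
pole (s+257): 257 + j257 → |·| = √(257²+257²) = √132098 ≈ 363.45, ∠ = arctan(257/257) ≈ 45.00°
∠L = 0.00° − 45.00° = -45.00°

-45.0°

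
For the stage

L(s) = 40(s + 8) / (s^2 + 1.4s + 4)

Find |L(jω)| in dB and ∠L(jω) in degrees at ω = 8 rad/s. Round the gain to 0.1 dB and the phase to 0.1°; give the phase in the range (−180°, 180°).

17.4 dB, -124.4°

At s = jω = j8:
zero (s+8): 8 + j8 → |·| = √(8²+8²) = √128 ≈ 11.314, ∠ = arctan(8/8) ≈ 45.00°
quadratic: (j8)² + 1.4·j8 + 4 = -60 + j11.2 → |·| ≈ 61.036, ∠ ≈ 169.43°
|L| = 40 · 11.314 / 61.036 ≈ 7.4146
Gain = 20 log₁₀(7.4146) ≈ 17.40 dB
∠L = 45.00° − 169.43° = -124.43°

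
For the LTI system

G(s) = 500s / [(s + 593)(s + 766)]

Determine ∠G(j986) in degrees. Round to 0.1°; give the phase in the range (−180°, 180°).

At s = jω = j986:
zero at origin: s = j986 → |·| = 986, ∠ = 90.00°
pole (s+593): 593 + j986 → |·| = √(593²+986²) = √1323845 ≈ 1150.6, ∠ = arctan(986/593) ≈ 58.98°
pole (s+766): 766 + j986 → |·| = √(766²+986²) = √1558952 ≈ 1248.6, ∠ = arctan(986/766) ≈ 52.16°
∠G = 90.00° − 111.14° = -21.14°

-21.1°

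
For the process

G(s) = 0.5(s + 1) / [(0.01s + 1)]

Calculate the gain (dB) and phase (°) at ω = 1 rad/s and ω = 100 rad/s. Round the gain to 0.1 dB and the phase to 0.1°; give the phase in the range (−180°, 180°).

At ω = 1 rad/s:
zero (1 + j1·1) = 1 + j1 → |·| ≈ 1.4142, ∠ ≈ 45.00°
pole (1 + j1·0.01) = 1 + j0.01 → |·| ≈ 1, ∠ ≈ 0.57°
|G| = 0.5 · 1.4142 / (1) ≈ 0.7071
Gain = 20 log₁₀(0.7071) ≈ -3.01 dB
∠G = (45.00°) − (0.57°) = 44.43°

At ω = 100 rad/s:
zero (1 + j100·1) = 1 + j100 → |·| ≈ 100, ∠ ≈ 89.43°
pole (1 + j100·0.01) = 1 + j1 → |·| ≈ 1.4142, ∠ ≈ 45.00°
|G| = 0.5 · 100 / (1.4142) ≈ 35.356
Gain = 20 log₁₀(35.356) ≈ 30.97 dB
∠G = (89.43°) − (45.00°) = 44.43°

ω = 1: -3.0 dB, 44.4°; ω = 100: 31.0 dB, 44.4°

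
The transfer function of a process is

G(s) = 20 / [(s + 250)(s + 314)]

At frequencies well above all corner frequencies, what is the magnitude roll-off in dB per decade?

-40 dB/decade

Each pole contributes −20 dB/decade at high frequency; each zero contributes +20 dB/decade.
Net: 0 zero(s) − 2 pole(s) → -40 dB/decade.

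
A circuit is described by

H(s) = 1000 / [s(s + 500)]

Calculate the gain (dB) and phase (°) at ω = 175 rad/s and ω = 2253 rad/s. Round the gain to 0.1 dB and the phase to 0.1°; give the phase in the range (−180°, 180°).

At s = jω = j175:
pole (s+500): 500 + j175 → |·| = √(500²+175²) = √280625 ≈ 529.74, ∠ = arctan(175/500) ≈ 19.29°
pole at origin: |s| = 175, ∠ = 90.00° (in denominator)
|H| = 1000 / 92704 ≈ 0.010787
Gain = 20 log₁₀(0.010787) ≈ -39.34 dB
∠H = 0.00° − 109.29° = -109.29°

At s = jω = j2253:
pole (s+500): 500 + j2253 → |·| = √(500²+2253²) = √5326009 ≈ 2307.8, ∠ = arctan(2253/500) ≈ 77.49°
pole at origin: |s| = 2253, ∠ = 90.00° (in denominator)
|H| = 1000 / 5.1995e+06 ≈ 0.00019233
Gain = 20 log₁₀(0.00019233) ≈ -74.32 dB
∠H = 0.00° − 167.49° = -167.49°

ω = 175: -39.3 dB, -109.3°; ω = 2253: -74.3 dB, -167.5°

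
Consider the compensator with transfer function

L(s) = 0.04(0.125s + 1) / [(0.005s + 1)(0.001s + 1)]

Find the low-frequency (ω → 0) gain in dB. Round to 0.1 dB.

-28.0 dB

L(0) = 0.04 · 1 / 1 = 0.04
20 log₁₀(0.04) ≈ -27.96 dB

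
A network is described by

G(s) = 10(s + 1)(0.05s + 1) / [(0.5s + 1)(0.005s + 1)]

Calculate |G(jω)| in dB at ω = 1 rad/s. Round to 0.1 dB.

22.1 dB

At ω = 1 rad/s:
zero (1 + j1·1) = 1 + j1 → |·| ≈ 1.4142, ∠ ≈ 45.00°
zero (1 + j1·0.05) = 1 + j0.05 → |·| ≈ 1.0012, ∠ ≈ 2.86°
pole (1 + j1·0.5) = 1 + j0.5 → |·| ≈ 1.118, ∠ ≈ 26.57°
pole (1 + j1·0.005) = 1 + j0.005 → |·| ≈ 1, ∠ ≈ 0.29°
|G| = 10 · 1.4142 · 1.0012 / (1.118 · 1) ≈ 12.665
Gain = 20 log₁₀(12.665) ≈ 22.05 dB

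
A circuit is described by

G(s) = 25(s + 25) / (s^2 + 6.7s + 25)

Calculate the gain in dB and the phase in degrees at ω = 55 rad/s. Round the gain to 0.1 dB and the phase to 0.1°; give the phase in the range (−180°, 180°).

At s = jω = j55:
zero (s+25): 25 + j55 → |·| = √(25²+55²) = √3650 ≈ 60.415, ∠ = arctan(55/25) ≈ 65.56°
quadratic: (j55)² + 6.7·j55 + 25 = -3000 + j368.5 → |·| ≈ 3022.5, ∠ ≈ 173.00°
|G| = 25 · 60.415 / 3022.5 ≈ 0.49971
Gain = 20 log₁₀(0.49971) ≈ -6.03 dB
∠G = 65.56° − 173.00° = -107.44°

-6.0 dB, -107.4°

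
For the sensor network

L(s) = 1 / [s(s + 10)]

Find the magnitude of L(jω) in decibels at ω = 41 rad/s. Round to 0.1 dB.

-64.8 dB

At s = jω = j41:
pole (s+10): 10 + j41 → |·| = √(10²+41²) = √1781 ≈ 42.202, ∠ = arctan(41/10) ≈ 76.29°
pole at origin: |s| = 41, ∠ = 90.00° (in denominator)
|L| = 1 / 1730.3 ≈ 0.00057793
Gain = 20 log₁₀(0.00057793) ≈ -64.76 dB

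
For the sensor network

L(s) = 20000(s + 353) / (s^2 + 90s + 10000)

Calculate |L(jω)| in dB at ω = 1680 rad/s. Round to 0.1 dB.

21.7 dB

At s = jω = j1680:
zero (s+353): 353 + j1680 → |·| = √(353²+1680²) = √2947009 ≈ 1716.7, ∠ = arctan(1680/353) ≈ 78.13°
quadratic: (j1680)² + 90·j1680 + 10000 = -2812400 + j151200 → |·| ≈ 2.8165e+06, ∠ ≈ 176.92°
|L| = 20000 · 1716.7 / 2.8165e+06 ≈ 12.19
Gain = 20 log₁₀(12.19) ≈ 21.72 dB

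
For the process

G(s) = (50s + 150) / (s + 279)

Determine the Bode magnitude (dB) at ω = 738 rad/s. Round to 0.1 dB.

Substitute s = j738:
Numerator: 50(j738) + 150 = 150 + j36900
Denominator: (j738) + 279 = 279 + j738
|N| = √(150² + 36900²) ≈ 36900, ∠N ≈ 89.77°
|D| = √(279² + 738²) ≈ 788.98, ∠D ≈ 69.29°
|G| = 36900 / 788.98 ≈ 46.769
Gain = 20 log₁₀(46.769) ≈ 33.40 dB

33.4 dB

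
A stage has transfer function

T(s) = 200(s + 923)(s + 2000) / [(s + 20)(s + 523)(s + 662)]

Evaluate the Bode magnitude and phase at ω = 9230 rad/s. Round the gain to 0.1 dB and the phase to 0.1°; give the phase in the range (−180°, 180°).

-33.1 dB, -100.5°

At s = jω = j9230:
zero (s+923): 923 + j9230 → |·| = √(923²+9230²) = √86044829 ≈ 9276, ∠ = arctan(9230/923) ≈ 84.29°
zero (s+2000): 2000 + j9230 → |·| = √(2000²+9230²) = √89192900 ≈ 9444.2, ∠ = arctan(9230/2000) ≈ 77.77°
pole (s+20): 20 + j9230 → |·| = √(20²+9230²) = √85193300 ≈ 9230, ∠ = arctan(9230/20) ≈ 89.88°
pole (s+523): 523 + j9230 → |·| = √(523²+9230²) = √85466429 ≈ 9244.8, ∠ = arctan(9230/523) ≈ 86.76°
pole (s+662): 662 + j9230 → |·| = √(662²+9230²) = √85631144 ≈ 9253.7, ∠ = arctan(9230/662) ≈ 85.90°
|T| = 200 · 8.7604e+07 / 7.8961e+11 ≈ 0.022189
Gain = 20 log₁₀(0.022189) ≈ -33.08 dB
∠T = 162.06° − 262.54° = -100.48°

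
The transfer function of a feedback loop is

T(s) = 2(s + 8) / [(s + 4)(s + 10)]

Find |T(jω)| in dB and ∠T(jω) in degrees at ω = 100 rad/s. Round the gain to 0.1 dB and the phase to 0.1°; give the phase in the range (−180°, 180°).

-34.0 dB, -86.6°

At s = jω = j100:
zero (s+8): 8 + j100 → |·| = √(8²+100²) = √10064 ≈ 100.32, ∠ = arctan(100/8) ≈ 85.43°
pole (s+4): 4 + j100 → |·| = √(4²+100²) = √10016 ≈ 100.08, ∠ = arctan(100/4) ≈ 87.71°
pole (s+10): 10 + j100 → |·| = √(10²+100²) = √10100 ≈ 100.5, ∠ = arctan(100/10) ≈ 84.29°
|T| = 2 · 100.32 / 10058 ≈ 0.019948
Gain = 20 log₁₀(0.019948) ≈ -34.00 dB
∠T = 85.43° − 172.00° = -86.57°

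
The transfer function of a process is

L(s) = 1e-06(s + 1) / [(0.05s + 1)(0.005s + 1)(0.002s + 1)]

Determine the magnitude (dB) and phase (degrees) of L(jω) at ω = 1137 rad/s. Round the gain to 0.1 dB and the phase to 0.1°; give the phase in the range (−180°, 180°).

-117.1 dB, -145.3°

At ω = 1137 rad/s:
zero (1 + j1137·1) = 1 + j1137 → |·| ≈ 1137, ∠ ≈ 89.95°
pole (1 + j1137·0.05) = 1 + j56.85 → |·| ≈ 56.859, ∠ ≈ 88.99°
pole (1 + j1137·0.005) = 1 + j5.685 → |·| ≈ 5.7723, ∠ ≈ 80.02°
pole (1 + j1137·0.002) = 1 + j2.274 → |·| ≈ 2.4842, ∠ ≈ 66.26°
|L| = 1e-06 · 1137 / (56.859 · 5.7723 · 2.4842) ≈ 1.3945e-06
Gain = 20 log₁₀(1.3945e-06) ≈ -117.11 dB
∠L = (89.95°) − (88.99° + 80.02° + 66.26°) = -145.32°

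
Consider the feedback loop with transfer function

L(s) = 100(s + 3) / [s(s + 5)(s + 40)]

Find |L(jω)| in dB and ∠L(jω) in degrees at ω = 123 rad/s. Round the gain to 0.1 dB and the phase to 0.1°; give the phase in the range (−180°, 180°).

At s = jω = j123:
zero (s+3): 3 + j123 → |·| = √(3²+123²) = √15138 ≈ 123.04, ∠ = arctan(123/3) ≈ 88.60°
pole (s+5): 5 + j123 → |·| = √(5²+123²) = √15154 ≈ 123.1, ∠ = arctan(123/5) ≈ 87.67°
pole (s+40): 40 + j123 → |·| = √(40²+123²) = √16729 ≈ 129.34, ∠ = arctan(123/40) ≈ 71.99°
pole at origin: |s| = 123, ∠ = 90.00° (in denominator)
|L| = 100 · 123.04 / 1.9584e+06 ≈ 0.0062827
Gain = 20 log₁₀(0.0062827) ≈ -44.04 dB
∠L = 88.60° − 249.66° = -161.06°

-44.0 dB, -161.1°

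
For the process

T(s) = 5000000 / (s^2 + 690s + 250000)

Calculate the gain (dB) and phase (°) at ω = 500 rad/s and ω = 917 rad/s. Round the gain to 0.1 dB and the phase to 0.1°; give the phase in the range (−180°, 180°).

ω = 500: 23.2 dB, -90.0°; ω = 917: 15.2 dB, -133.0°

At s = jω = j500:
quadratic: (j500)² + 690·j500 + 250000 = 0 + j345000 → |·| ≈ 3.45e+05, ∠ ≈ 90.00°
|T| = 5000000 / 3.45e+05 ≈ 14.493
Gain = 20 log₁₀(14.493) ≈ 23.22 dB
∠T = 0.00° − 90.00° = -90.00°

At s = jω = j917:
quadratic: (j917)² + 690·j917 + 250000 = -590889 + j632730 → |·| ≈ 8.6573e+05, ∠ ≈ 133.04°
|T| = 5000000 / 8.6573e+05 ≈ 5.7755
Gain = 20 log₁₀(5.7755) ≈ 15.23 dB
∠T = 0.00° − 133.04° = -133.04°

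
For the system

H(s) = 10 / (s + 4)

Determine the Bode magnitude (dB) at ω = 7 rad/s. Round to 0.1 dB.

1.9 dB

At s = jω = j7:
pole (s+4): 4 + j7 → |·| = √(4²+7²) = √65 ≈ 8.0623, ∠ = arctan(7/4) ≈ 60.26°
|H| = 10 / 8.0623 ≈ 1.2403
Gain = 20 log₁₀(1.2403) ≈ 1.87 dB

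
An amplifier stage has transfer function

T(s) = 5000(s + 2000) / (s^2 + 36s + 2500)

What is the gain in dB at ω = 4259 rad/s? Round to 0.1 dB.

2.3 dB

At s = jω = j4259:
zero (s+2000): 2000 + j4259 → |·| = √(2000²+4259²) = √22139081 ≈ 4705.2, ∠ = arctan(4259/2000) ≈ 64.85°
quadratic: (j4259)² + 36·j4259 + 2500 = -18136581 + j153324 → |·| ≈ 1.8137e+07, ∠ ≈ 179.52°
|T| = 5000 · 4705.2 / 1.8137e+07 ≈ 1.2971
Gain = 20 log₁₀(1.2971) ≈ 2.26 dB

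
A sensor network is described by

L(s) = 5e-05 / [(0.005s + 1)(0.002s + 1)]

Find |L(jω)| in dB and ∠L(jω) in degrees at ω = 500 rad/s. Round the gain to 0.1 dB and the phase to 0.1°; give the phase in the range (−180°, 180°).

-97.6 dB, -113.2°

At ω = 500 rad/s:
pole (1 + j500·0.005) = 1 + j2.5 → |·| ≈ 2.6926, ∠ ≈ 68.20°
pole (1 + j500·0.002) = 1 + j1 → |·| ≈ 1.4142, ∠ ≈ 45.00°
|L| = 5e-05 · 1 / (2.6926 · 1.4142) ≈ 1.3131e-05
Gain = 20 log₁₀(1.3131e-05) ≈ -97.63 dB
∠L = (0°) − (68.20° + 45.00°) = -113.20°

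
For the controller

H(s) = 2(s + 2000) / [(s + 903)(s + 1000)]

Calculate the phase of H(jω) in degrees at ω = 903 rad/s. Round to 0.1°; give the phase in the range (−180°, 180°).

-62.8°

At s = jω = j903:
zero (s+2000): 2000 + j903 → |·| = √(2000²+903²) = √4815409 ≈ 2194.4, ∠ = arctan(903/2000) ≈ 24.30°
pole (s+903): 903 + j903 → |·| = √(903²+903²) = √1630818 ≈ 1277, ∠ = arctan(903/903) ≈ 45.00°
pole (s+1000): 1000 + j903 → |·| = √(1000²+903²) = √1815409 ≈ 1347.4, ∠ = arctan(903/1000) ≈ 42.08°
∠H = 24.30° − 87.08° = -62.78°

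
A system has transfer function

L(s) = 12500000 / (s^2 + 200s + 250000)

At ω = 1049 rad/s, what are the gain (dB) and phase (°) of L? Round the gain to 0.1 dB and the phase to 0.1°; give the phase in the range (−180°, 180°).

At s = jω = j1049:
quadratic: (j1049)² + 200·j1049 + 250000 = -850401 + j209800 → |·| ≈ 8.759e+05, ∠ ≈ 166.14°
|L| = 12500000 / 8.759e+05 ≈ 14.271
Gain = 20 log₁₀(14.271) ≈ 23.09 dB
∠L = 0.00° − 166.14° = -166.14°

23.1 dB, -166.1°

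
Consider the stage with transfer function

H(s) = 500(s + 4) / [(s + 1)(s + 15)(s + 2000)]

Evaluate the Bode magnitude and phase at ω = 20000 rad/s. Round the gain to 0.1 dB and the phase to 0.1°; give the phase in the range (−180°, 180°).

-118.1 dB, -174.3°

At s = jω = j20000:
zero (s+4): 4 + j20000 → |·| = √(4²+20000²) = √400000016 ≈ 20000, ∠ = arctan(20000/4) ≈ 89.99°
pole (s+1): 1 + j20000 → |·| = √(1²+20000²) = √400000001 ≈ 20000, ∠ = arctan(20000/1) ≈ 90.00°
pole (s+15): 15 + j20000 → |·| = √(15²+20000²) = √400000225 ≈ 20000, ∠ = arctan(20000/15) ≈ 89.96°
pole (s+2000): 2000 + j20000 → |·| = √(2000²+20000²) = √404000000 ≈ 20100, ∠ = arctan(20000/2000) ≈ 84.29°
|H| = 500 · 20000 / 8.04e+12 ≈ 1.2438e-06
Gain = 20 log₁₀(1.2438e-06) ≈ -118.10 dB
∠H = 89.99° − 264.25° = -174.26°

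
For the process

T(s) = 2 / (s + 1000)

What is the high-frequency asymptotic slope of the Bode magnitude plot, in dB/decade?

-20 dB/decade

Each pole contributes −20 dB/decade at high frequency; each zero contributes +20 dB/decade.
Net: 0 zero(s) − 1 pole(s) → -20 dB/decade.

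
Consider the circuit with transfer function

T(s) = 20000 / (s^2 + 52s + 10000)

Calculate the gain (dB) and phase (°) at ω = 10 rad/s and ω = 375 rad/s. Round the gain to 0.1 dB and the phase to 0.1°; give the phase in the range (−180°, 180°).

At s = jω = j10:
quadratic: (j10)² + 52·j10 + 10000 = 9900 + j520 → |·| ≈ 9913.6, ∠ ≈ 3.01°
|T| = 20000 / 9913.6 ≈ 2.0174
Gain = 20 log₁₀(2.0174) ≈ 6.10 dB
∠T = 0.00° − 3.01° = -3.01°

At s = jω = j375:
quadratic: (j375)² + 52·j375 + 10000 = -130625 + j19500 → |·| ≈ 1.3207e+05, ∠ ≈ 171.51°
|T| = 20000 / 1.3207e+05 ≈ 0.15143
Gain = 20 log₁₀(0.15143) ≈ -16.40 dB
∠T = 0.00° − 171.51° = -171.51°

ω = 10: 6.1 dB, -3.0°; ω = 375: -16.4 dB, -171.5°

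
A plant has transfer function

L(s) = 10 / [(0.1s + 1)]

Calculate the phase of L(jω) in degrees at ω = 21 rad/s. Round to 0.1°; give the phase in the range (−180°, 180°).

At ω = 21 rad/s:
pole (1 + j21·0.1) = 1 + j2.1 → |·| ≈ 2.3259, ∠ ≈ 64.54°
∠L = (0°) − (64.54°) = -64.54°

-64.5°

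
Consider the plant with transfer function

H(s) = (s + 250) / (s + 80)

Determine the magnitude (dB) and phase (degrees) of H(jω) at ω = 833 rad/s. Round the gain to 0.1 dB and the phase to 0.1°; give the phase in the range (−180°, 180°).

Substitute s = j833:
Numerator: (j833) + 250 = 250 + j833
Denominator: (j833) + 80 = 80 + j833
|N| = √(250² + 833²) ≈ 869.71, ∠N ≈ 73.29°
|D| = √(80² + 833²) ≈ 836.83, ∠D ≈ 84.51°
|H| = 869.71 / 836.83 ≈ 1.0393
Gain = 20 log₁₀(1.0393) ≈ 0.33 dB
∠H = 73.29° − 84.51° = -11.22°

0.3 dB, -11.2°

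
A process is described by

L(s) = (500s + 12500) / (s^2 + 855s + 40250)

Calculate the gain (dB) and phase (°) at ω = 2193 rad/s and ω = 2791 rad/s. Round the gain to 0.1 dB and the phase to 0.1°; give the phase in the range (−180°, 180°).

ω = 2193: -13.4 dB, -69.2°; ω = 2791: -15.3 dB, -73.4°

Substitute s = j2193:
Numerator: 500(j2193) + 12500 = 12500 + j1096500
Denominator: (j2193)^2 + 855(j2193) + 40250 = -4768999 + j1875015
|N| = √(12500² + 1096500²) ≈ 1.0966e+06, ∠N ≈ 89.35°
|D| = √(4768999² + 1875015²) ≈ 5.1244e+06, ∠D ≈ 158.54°
|L| = 1.0966e+06 / 5.1244e+06 ≈ 0.214
Gain = 20 log₁₀(0.214) ≈ -13.39 dB
∠L = 89.35° − 158.54° = -69.19°

Substitute s = j2791:
Numerator: 500(j2791) + 12500 = 12500 + j1395500
Denominator: (j2791)^2 + 855(j2791) + 40250 = -7749431 + j2386305
|N| = √(12500² + 1395500²) ≈ 1.3956e+06, ∠N ≈ 89.49°
|D| = √(7749431² + 2386305²) ≈ 8.1085e+06, ∠D ≈ 162.88°
|L| = 1.3956e+06 / 8.1085e+06 ≈ 0.17212
Gain = 20 log₁₀(0.17212) ≈ -15.28 dB
∠L = 89.49° − 162.88° = -73.39°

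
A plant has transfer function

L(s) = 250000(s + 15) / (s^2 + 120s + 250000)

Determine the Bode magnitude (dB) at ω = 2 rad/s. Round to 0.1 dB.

At s = jω = j2:
zero (s+15): 15 + j2 → |·| = √(15²+2²) = √229 ≈ 15.133, ∠ = arctan(2/15) ≈ 7.59°
quadratic: (j2)² + 120·j2 + 250000 = 249996 + j240 → |·| ≈ 2.5e+05, ∠ ≈ 0.06°
|L| = 250000 · 15.133 / 2.5e+05 ≈ 15.133
Gain = 20 log₁₀(15.133) ≈ 23.60 dB

23.6 dB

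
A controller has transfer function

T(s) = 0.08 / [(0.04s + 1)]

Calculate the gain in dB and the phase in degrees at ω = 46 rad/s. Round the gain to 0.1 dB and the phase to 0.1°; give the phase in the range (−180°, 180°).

-28.4 dB, -61.5°

At ω = 46 rad/s:
pole (1 + j46·0.04) = 1 + j1.84 → |·| ≈ 2.0942, ∠ ≈ 61.48°
|T| = 0.08 · 1 / (2.0942) ≈ 0.038201
Gain = 20 log₁₀(0.038201) ≈ -28.36 dB
∠T = (0°) − (61.48°) = -61.48°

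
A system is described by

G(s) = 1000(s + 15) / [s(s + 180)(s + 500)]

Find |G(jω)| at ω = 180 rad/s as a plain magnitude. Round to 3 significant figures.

At s = jω = j180:
zero (s+15): 15 + j180 → |·| = √(15²+180²) = √32625 ≈ 180.62, ∠ = arctan(180/15) ≈ 85.24°
pole (s+180): 180 + j180 → |·| = √(180²+180²) = √64800 ≈ 254.56, ∠ = arctan(180/180) ≈ 45.00°
pole (s+500): 500 + j180 → |·| = √(500²+180²) = √282400 ≈ 531.41, ∠ = arctan(180/500) ≈ 19.80°
pole at origin: |s| = 180, ∠ = 90.00° (in denominator)
|G| = 1000 · 180.62 / 2.435e+07 ≈ 0.0074177

0.00742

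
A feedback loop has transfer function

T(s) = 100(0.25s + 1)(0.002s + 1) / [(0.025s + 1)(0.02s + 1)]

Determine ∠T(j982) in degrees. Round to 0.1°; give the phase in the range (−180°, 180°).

-22.0°

At ω = 982 rad/s:
zero (1 + j982·0.25) = 1 + j245.5 → |·| ≈ 245.5, ∠ ≈ 89.77°
zero (1 + j982·0.002) = 1 + j1.964 → |·| ≈ 2.2039, ∠ ≈ 63.02°
pole (1 + j982·0.025) = 1 + j24.55 → |·| ≈ 24.57, ∠ ≈ 87.67°
pole (1 + j982·0.02) = 1 + j19.64 → |·| ≈ 19.665, ∠ ≈ 87.09°
∠T = (89.77° + 63.02°) − (87.67° + 87.09°) = -21.97°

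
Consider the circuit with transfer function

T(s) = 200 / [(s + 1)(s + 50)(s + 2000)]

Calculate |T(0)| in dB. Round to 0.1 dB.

T(0) = 200 / (1·50·2000) = 0.002
20 log₁₀(0.002) ≈ -53.98 dB

-54.0 dB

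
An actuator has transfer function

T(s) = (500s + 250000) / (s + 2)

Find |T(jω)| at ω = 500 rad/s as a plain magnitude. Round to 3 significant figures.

707

Substitute s = j500:
Numerator: 500(j500) + 250000 = 250000 + j250000
Denominator: (j500) + 2 = 2 + j500
|N| = √(250000² + 250000²) ≈ 3.5355e+05, ∠N ≈ 45.00°
|D| = √(2² + 500²) ≈ 500, ∠D ≈ 89.77°
|T| = 3.5355e+05 / 500 ≈ 707.1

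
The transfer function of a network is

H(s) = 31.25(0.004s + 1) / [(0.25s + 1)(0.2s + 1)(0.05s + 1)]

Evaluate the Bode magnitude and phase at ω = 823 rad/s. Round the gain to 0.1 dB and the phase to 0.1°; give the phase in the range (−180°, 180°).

-82.3 dB, 165.1°

At ω = 823 rad/s:
zero (1 + j823·0.004) = 1 + j3.292 → |·| ≈ 3.4405, ∠ ≈ 73.10°
pole (1 + j823·0.25) = 1 + j205.75 → |·| ≈ 205.75, ∠ ≈ 89.72°
pole (1 + j823·0.2) = 1 + j164.6 → |·| ≈ 164.6, ∠ ≈ 89.65°
pole (1 + j823·0.05) = 1 + j41.15 → |·| ≈ 41.162, ∠ ≈ 88.61°
|H| = 31.25 · 3.4405 / (205.75 · 164.6 · 41.162) ≈ 7.7127e-05
Gain = 20 log₁₀(7.7127e-05) ≈ -82.26 dB
∠H = (73.10°) − (89.72° + 89.65° + 88.61°) = -194.88° ≡ 165.12° (principal value)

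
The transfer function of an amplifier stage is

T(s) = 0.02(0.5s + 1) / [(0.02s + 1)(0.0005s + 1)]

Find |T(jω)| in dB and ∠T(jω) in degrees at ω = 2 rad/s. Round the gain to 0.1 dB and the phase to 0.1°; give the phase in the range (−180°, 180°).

-31.0 dB, 42.7°

At ω = 2 rad/s:
zero (1 + j2·0.5) = 1 + j1 → |·| ≈ 1.4142, ∠ ≈ 45.00°
pole (1 + j2·0.02) = 1 + j0.04 → |·| ≈ 1.0008, ∠ ≈ 2.29°
pole (1 + j2·0.0005) = 1 + j0.001 → |·| ≈ 1, ∠ ≈ 0.06°
|T| = 0.02 · 1.4142 / (1.0008 · 1) ≈ 0.028261
Gain = 20 log₁₀(0.028261) ≈ -30.98 dB
∠T = (45.00°) − (2.29° + 0.06°) = 42.65°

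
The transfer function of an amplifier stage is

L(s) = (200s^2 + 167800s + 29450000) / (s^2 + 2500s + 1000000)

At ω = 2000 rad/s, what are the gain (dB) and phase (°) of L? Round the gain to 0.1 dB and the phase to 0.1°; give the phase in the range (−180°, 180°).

Substitute s = j2000:
Numerator: 200(j2000)^2 + 167800(j2000) + 29450000 = -770550000 + j335600000
Denominator: (j2000)^2 + 2500(j2000) + 1000000 = -3000000 + j5000000
|N| = √(770550000² + 335600000²) ≈ 8.4046e+08, ∠N ≈ 156.47°
|D| = √(3000000² + 5000000²) ≈ 5.831e+06, ∠D ≈ 120.96°
|L| = 8.4046e+08 / 5.831e+06 ≈ 144.14
Gain = 20 log₁₀(144.14) ≈ 43.18 dB
∠L = 156.47° − 120.96° = 35.51°

43.2 dB, 35.5°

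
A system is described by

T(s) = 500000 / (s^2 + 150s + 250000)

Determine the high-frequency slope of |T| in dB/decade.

-40 dB/decade

Each pole contributes −20 dB/decade at high frequency; each zero contributes +20 dB/decade.
Net: 0 zero(s) − 2 pole(s) → -40 dB/decade.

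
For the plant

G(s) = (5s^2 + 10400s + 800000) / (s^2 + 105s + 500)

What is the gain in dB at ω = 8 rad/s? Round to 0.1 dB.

58.6 dB

Substitute s = j8:
Numerator: 5(j8)^2 + 10400(j8) + 800000 = 799680 + j83200
Denominator: (j8)^2 + 105(j8) + 500 = 436 + j840
|N| = √(799680² + 83200²) ≈ 8.04e+05, ∠N ≈ 5.94°
|D| = √(436² + 840²) ≈ 946.41, ∠D ≈ 62.57°
|G| = 8.04e+05 / 946.41 ≈ 849.53
Gain = 20 log₁₀(849.53) ≈ 58.58 dB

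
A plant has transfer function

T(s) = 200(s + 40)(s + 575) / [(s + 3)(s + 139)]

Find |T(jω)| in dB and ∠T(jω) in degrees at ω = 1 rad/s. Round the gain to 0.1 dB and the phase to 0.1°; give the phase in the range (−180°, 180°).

At s = jω = j1:
zero (s+40): 40 + j1 → |·| = √(40²+1²) = √1601 ≈ 40.012, ∠ = arctan(1/40) ≈ 1.43°
zero (s+575): 575 + j1 → |·| = √(575²+1²) = √330626 ≈ 575, ∠ = arctan(1/575) ≈ 0.10°
pole (s+3): 3 + j1 → |·| = √(3²+1²) = √10 ≈ 3.1623, ∠ = arctan(1/3) ≈ 18.43°
pole (s+139): 139 + j1 → |·| = √(139²+1²) = √19322 ≈ 139, ∠ = arctan(1/139) ≈ 0.41°
|T| = 200 · 23007 / 439.56 ≈ 10468
Gain = 20 log₁₀(10468) ≈ 80.40 dB
∠T = 1.53° − 18.84° = -17.31°

80.4 dB, -17.3°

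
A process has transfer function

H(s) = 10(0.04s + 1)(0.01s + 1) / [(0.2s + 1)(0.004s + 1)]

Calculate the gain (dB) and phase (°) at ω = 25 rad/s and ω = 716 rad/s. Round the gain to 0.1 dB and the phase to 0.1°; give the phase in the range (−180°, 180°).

At ω = 25 rad/s:
zero (1 + j25·0.04) = 1 + j1 → |·| ≈ 1.4142, ∠ ≈ 45.00°
zero (1 + j25·0.01) = 1 + j0.25 → |·| ≈ 1.0308, ∠ ≈ 14.04°
pole (1 + j25·0.2) = 1 + j5 → |·| ≈ 5.099, ∠ ≈ 78.69°
pole (1 + j25·0.004) = 1 + j0.1 → |·| ≈ 1.005, ∠ ≈ 5.71°
|H| = 10 · 1.4142 · 1.0308 / (5.099 · 1.005) ≈ 2.8447
Gain = 20 log₁₀(2.8447) ≈ 9.08 dB
∠H = (45.00° + 14.04°) − (78.69° + 5.71°) = -25.36°

At ω = 716 rad/s:
zero (1 + j716·0.04) = 1 + j28.64 → |·| ≈ 28.657, ∠ ≈ 88.00°
zero (1 + j716·0.01) = 1 + j7.16 → |·| ≈ 7.2295, ∠ ≈ 82.05°
pole (1 + j716·0.2) = 1 + j143.2 → |·| ≈ 143.2, ∠ ≈ 89.60°
pole (1 + j716·0.004) = 1 + j2.864 → |·| ≈ 3.0336, ∠ ≈ 70.75°
|H| = 10 · 28.657 · 7.2295 / (143.2 · 3.0336) ≈ 4.7691
Gain = 20 log₁₀(4.7691) ≈ 13.57 dB
∠H = (88.00° + 82.05°) − (89.60° + 70.75°) = 9.70°

ω = 25: 9.1 dB, -25.4°; ω = 716: 13.6 dB, 9.7°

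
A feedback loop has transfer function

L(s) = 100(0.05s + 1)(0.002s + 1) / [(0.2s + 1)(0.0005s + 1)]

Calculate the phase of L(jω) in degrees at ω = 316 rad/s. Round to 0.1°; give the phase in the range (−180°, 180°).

At ω = 316 rad/s:
zero (1 + j316·0.05) = 1 + j15.8 → |·| ≈ 15.832, ∠ ≈ 86.38°
zero (1 + j316·0.002) = 1 + j0.632 → |·| ≈ 1.183, ∠ ≈ 32.29°
pole (1 + j316·0.2) = 1 + j63.2 → |·| ≈ 63.208, ∠ ≈ 89.09°
pole (1 + j316·0.0005) = 1 + j0.158 → |·| ≈ 1.0124, ∠ ≈ 8.98°
∠L = (86.38° + 32.29°) − (89.09° + 8.98°) = 20.60°

20.6°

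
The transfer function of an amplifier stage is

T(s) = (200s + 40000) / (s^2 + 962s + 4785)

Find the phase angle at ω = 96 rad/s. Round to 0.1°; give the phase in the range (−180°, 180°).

Substitute s = j96:
Numerator: 200(j96) + 40000 = 40000 + j19200
Denominator: (j96)^2 + 962(j96) + 4785 = -4431 + j92352
|N| = √(40000² + 19200²) ≈ 44369, ∠N ≈ 25.64°
|D| = √(4431² + 92352²) ≈ 92458, ∠D ≈ 92.75°
∠T = 25.64° − 92.75° = -67.11°

-67.1°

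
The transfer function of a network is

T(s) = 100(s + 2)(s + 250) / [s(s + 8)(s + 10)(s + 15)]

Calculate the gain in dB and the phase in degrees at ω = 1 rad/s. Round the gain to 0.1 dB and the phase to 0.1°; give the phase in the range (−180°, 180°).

At s = jω = j1:
zero (s+2): 2 + j1 → |·| = √(2²+1²) = √5 ≈ 2.2361, ∠ = arctan(1/2) ≈ 26.57°
zero (s+250): 250 + j1 → |·| = √(250²+1²) = √62501 ≈ 250, ∠ = arctan(1/250) ≈ 0.23°
pole (s+8): 8 + j1 → |·| = √(8²+1²) = √65 ≈ 8.0623, ∠ = arctan(1/8) ≈ 7.13°
pole (s+10): 10 + j1 → |·| = √(10²+1²) = √101 ≈ 10.05, ∠ = arctan(1/10) ≈ 5.71°
pole (s+15): 15 + j1 → |·| = √(15²+1²) = √226 ≈ 15.033, ∠ = arctan(1/15) ≈ 3.81°
pole at origin: |s| = 1, ∠ = 90.00° (in denominator)
|T| = 100 · 559.02 / 1218.1 ≈ 45.893
Gain = 20 log₁₀(45.893) ≈ 33.23 dB
∠T = 26.80° − 106.65° = -79.85°

33.2 dB, -79.9°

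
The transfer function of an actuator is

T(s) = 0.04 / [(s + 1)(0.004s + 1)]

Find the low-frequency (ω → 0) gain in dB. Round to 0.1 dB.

T(0) = 0.04 · 1 / 1 = 0.04
20 log₁₀(0.04) ≈ -27.96 dB

-28.0 dB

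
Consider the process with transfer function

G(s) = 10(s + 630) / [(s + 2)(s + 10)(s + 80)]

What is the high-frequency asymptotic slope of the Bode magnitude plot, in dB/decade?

Each pole contributes −20 dB/decade at high frequency; each zero contributes +20 dB/decade.
Net: 1 zero(s) − 3 pole(s) → -40 dB/decade.

-40 dB/decade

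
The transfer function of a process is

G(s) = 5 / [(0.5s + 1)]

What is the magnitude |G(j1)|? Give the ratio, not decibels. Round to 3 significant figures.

4.47

At ω = 1 rad/s:
pole (1 + j1·0.5) = 1 + j0.5 → |·| ≈ 1.118, ∠ ≈ 26.57°
|G| = 5 · 1 / (1.118) ≈ 4.4723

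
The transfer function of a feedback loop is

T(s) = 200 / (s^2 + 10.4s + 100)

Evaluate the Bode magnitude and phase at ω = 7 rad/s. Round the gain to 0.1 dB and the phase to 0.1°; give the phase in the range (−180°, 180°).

7.0 dB, -55.0°

At s = jω = j7:
quadratic: (j7)² + 10.4·j7 + 100 = 51 + j72.8 → |·| ≈ 88.887, ∠ ≈ 54.99°
|T| = 200 / 88.887 ≈ 2.25
Gain = 20 log₁₀(2.25) ≈ 7.04 dB
∠T = 0.00° − 54.99° = -54.99°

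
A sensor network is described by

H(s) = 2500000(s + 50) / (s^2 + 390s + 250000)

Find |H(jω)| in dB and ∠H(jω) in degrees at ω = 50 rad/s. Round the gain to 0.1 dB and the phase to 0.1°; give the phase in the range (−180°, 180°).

57.1 dB, 40.5°

At s = jω = j50:
zero (s+50): 50 + j50 → |·| = √(50²+50²) = √5000 ≈ 70.711, ∠ = arctan(50/50) ≈ 45.00°
quadratic: (j50)² + 390·j50 + 250000 = 247500 + j19500 → |·| ≈ 2.4827e+05, ∠ ≈ 4.50°
|H| = 2500000 · 70.711 / 2.4827e+05 ≈ 712.04
Gain = 20 log₁₀(712.04) ≈ 57.05 dB
∠H = 45.00° − 4.50° = 40.50°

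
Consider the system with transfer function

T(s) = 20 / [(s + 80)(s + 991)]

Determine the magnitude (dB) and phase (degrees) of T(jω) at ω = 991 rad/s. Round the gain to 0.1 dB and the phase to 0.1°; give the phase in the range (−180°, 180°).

At s = jω = j991:
pole (s+80): 80 + j991 → |·| = √(80²+991²) = √988481 ≈ 994.22, ∠ = arctan(991/80) ≈ 85.38°
pole (s+991): 991 + j991 → |·| = √(991²+991²) = √1964162 ≈ 1401.5, ∠ = arctan(991/991) ≈ 45.00°
|T| = 20 / 1.3934e+06 ≈ 1.4353e-05
Gain = 20 log₁₀(1.4353e-05) ≈ -96.86 dB
∠T = 0.00° − 130.38° = -130.38°

-96.9 dB, -130.4°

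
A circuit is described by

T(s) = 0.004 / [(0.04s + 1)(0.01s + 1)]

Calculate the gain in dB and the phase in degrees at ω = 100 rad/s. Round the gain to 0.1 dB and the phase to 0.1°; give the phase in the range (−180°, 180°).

At ω = 100 rad/s:
pole (1 + j100·0.04) = 1 + j4 → |·| ≈ 4.1231, ∠ ≈ 75.96°
pole (1 + j100·0.01) = 1 + j1 → |·| ≈ 1.4142, ∠ ≈ 45.00°
|T| = 0.004 · 1 / (4.1231 · 1.4142) ≈ 0.000686
Gain = 20 log₁₀(0.000686) ≈ -63.27 dB
∠T = (0°) − (75.96° + 45.00°) = -120.96°

-63.3 dB, -121.0°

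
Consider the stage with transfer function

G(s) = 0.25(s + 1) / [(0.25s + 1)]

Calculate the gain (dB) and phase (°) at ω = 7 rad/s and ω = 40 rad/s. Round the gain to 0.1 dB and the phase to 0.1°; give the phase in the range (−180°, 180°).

At ω = 7 rad/s:
zero (1 + j7·1) = 1 + j7 → |·| ≈ 7.0711, ∠ ≈ 81.87°
pole (1 + j7·0.25) = 1 + j1.75 → |·| ≈ 2.0156, ∠ ≈ 60.26°
|G| = 0.25 · 7.0711 / (2.0156) ≈ 0.87705
Gain = 20 log₁₀(0.87705) ≈ -1.14 dB
∠G = (81.87°) − (60.26°) = 21.61°

At ω = 40 rad/s:
zero (1 + j40·1) = 1 + j40 → |·| ≈ 40.012, ∠ ≈ 88.57°
pole (1 + j40·0.25) = 1 + j10 → |·| ≈ 10.05, ∠ ≈ 84.29°
|G| = 0.25 · 40.012 / (10.05) ≈ 0.99532
Gain = 20 log₁₀(0.99532) ≈ -0.04 dB
∠G = (88.57°) − (84.29°) = 4.28°

ω = 7: -1.1 dB, 21.6°; ω = 40: -0.0 dB, 4.3°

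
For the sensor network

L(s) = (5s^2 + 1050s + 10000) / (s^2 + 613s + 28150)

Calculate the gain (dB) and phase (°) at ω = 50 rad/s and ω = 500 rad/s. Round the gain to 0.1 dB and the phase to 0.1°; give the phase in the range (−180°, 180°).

Substitute s = j50:
Numerator: 5(j50)^2 + 1050(j50) + 10000 = -2500 + j52500
Denominator: (j50)^2 + 613(j50) + 28150 = 25650 + j30650
|N| = √(2500² + 52500²) ≈ 52559, ∠N ≈ 92.73°
|D| = √(25650² + 30650²) ≈ 39967, ∠D ≈ 50.08°
|L| = 52559 / 39967 ≈ 1.3151
Gain = 20 log₁₀(1.3151) ≈ 2.38 dB
∠L = 92.73° − 50.08° = 42.65°

Substitute s = j500:
Numerator: 5(j500)^2 + 1050(j500) + 10000 = -1240000 + j525000
Denominator: (j500)^2 + 613(j500) + 28150 = -221850 + j306500
|N| = √(1240000² + 525000²) ≈ 1.3466e+06, ∠N ≈ 157.05°
|D| = √(221850² + 306500²) ≈ 3.7836e+05, ∠D ≈ 125.90°
|L| = 1.3466e+06 / 3.7836e+05 ≈ 3.559
Gain = 20 log₁₀(3.559) ≈ 11.03 dB
∠L = 157.05° − 125.90° = 31.15°

ω = 50: 2.4 dB, 42.7°; ω = 500: 11.0 dB, 31.2°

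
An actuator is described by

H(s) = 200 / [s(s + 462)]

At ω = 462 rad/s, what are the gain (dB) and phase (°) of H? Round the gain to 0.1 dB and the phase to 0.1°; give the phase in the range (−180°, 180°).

At s = jω = j462:
pole (s+462): 462 + j462 → |·| = √(462²+462²) = √426888 ≈ 653.37, ∠ = arctan(462/462) ≈ 45.00°
pole at origin: |s| = 462, ∠ = 90.00° (in denominator)
|H| = 200 / 3.0186e+05 ≈ 0.00066256
Gain = 20 log₁₀(0.00066256) ≈ -63.58 dB
∠H = 0.00° − 135.00° = -135.00°

-63.6 dB, -135.0°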